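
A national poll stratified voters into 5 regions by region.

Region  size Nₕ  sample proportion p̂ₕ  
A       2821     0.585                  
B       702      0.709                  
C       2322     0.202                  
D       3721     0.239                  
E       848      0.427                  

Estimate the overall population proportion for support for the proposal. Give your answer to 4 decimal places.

0.3715

Wₕ = Nₕ/N with N = 10414: 0.2709, 0.0674, 0.2230, 0.3573, 0.0814.
p̂_st = 0.2709·0.585 + 0.0674·0.709 + 0.2230·0.202 + 0.3573·0.239 + 0.0814·0.427 ≈ 0.371467... → 0.3715.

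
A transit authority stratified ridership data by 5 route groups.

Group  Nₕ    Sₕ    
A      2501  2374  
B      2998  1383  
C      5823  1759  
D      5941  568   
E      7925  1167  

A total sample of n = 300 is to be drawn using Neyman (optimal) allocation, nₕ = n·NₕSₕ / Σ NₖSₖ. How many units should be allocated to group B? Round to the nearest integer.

38

A: NₕSₕ = 2501·2374 = 5937374
B: NₕSₕ = 2998·1383 = 4146234
C: NₕSₕ = 5823·1759 = 10242657
D: NₕSₕ = 5941·568 = 3374488
E: NₕSₕ = 7925·1167 = 9248475
Σ NₕSₕ = 32949228.
n_B = 300·4146234/32949228 = 37.751... → 38.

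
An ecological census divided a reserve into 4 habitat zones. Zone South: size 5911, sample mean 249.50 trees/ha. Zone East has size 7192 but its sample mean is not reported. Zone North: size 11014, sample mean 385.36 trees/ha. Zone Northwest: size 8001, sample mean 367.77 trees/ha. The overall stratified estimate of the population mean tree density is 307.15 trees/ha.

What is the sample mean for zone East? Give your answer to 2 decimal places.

Σ Nₕx̄ₕ = N·μ, so 7192·x̄_East = 32118·307.15 − (5911·249.50 + 11014·385.36 + 8001·367.77).
= 9865043.7 − 8661677.31 = 1203366.39.
x̄_East = 1203366.39 / 7192 = 167.3201... → 167.32.

167.32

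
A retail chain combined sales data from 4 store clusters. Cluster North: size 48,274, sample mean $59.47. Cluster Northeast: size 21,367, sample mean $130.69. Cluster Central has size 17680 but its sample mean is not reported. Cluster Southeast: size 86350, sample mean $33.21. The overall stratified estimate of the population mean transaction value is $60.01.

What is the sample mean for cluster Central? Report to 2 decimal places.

N = 48274 + 21367 + 17680 + 86350 = 173671.
Overall total = μ·N = 60.01·173671 = 10421996.71.
Subtract the known strata: 48274·59.47 + 21367·130.69 + 86350·33.21 = 8530991.51.
Remaining total for cluster Central: 10421996.71 − 8530991.51 = 1891005.2.
Divide by its size: 1891005.2 / 17680 = 106.9573... → 106.96.

106.96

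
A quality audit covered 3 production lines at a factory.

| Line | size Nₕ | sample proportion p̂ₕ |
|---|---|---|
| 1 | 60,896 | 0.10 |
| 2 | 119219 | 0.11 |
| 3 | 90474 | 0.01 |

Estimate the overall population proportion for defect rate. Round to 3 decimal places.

0.074

Wₕ = Nₕ/N with N = 270589: 0.2250, 0.4406, 0.3344.
p̂_st = 0.2250·0.10 + 0.4406·0.11 + 0.3344·0.01 ≈ 0.07431... → 0.074.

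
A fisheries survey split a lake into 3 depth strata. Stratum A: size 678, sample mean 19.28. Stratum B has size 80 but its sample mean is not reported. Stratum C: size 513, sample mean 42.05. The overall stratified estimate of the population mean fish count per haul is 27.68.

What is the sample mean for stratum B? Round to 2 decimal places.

Σ Nₕx̄ₕ = N·μ, so 80·x̄_B = 1271·27.68 − (678·19.28 + 513·42.05).
= 35181.28 − 34643.49 = 537.79.
x̄_B = 537.79 / 80 = 6.7224... → 6.72.

6.72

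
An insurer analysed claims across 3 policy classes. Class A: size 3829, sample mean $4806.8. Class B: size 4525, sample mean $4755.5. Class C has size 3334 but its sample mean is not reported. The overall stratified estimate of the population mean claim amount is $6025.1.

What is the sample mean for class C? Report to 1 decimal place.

9147.4

Σ Nₕx̄ₕ = N·μ, so 3334·x̄_C = 11688·6025.1 − (3829·4806.8 + 4525·4755.5).
= 70421368.8 − 39923874.7 = 30497494.1.
x̄_C = 30497494.1 / 3334 = 9147.419... → 9147.4.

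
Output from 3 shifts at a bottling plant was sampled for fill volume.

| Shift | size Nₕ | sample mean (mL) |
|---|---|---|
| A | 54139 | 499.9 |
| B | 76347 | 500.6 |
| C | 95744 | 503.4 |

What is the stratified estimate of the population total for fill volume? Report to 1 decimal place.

113480923.9

A: 54139·499.9 = 27064086.1
B: 76347·500.6 = 38219308.2
C: 95744·503.4 = 48197529.6
τ̂ = Σ Nₕx̄ₕ = 113480923.9.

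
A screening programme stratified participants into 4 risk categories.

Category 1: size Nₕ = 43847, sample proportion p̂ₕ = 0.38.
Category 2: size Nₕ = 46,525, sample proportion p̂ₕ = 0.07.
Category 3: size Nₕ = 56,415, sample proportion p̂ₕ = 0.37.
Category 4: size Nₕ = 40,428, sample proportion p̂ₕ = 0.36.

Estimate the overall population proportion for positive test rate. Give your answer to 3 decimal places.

N = 43847 + 46525 + 56415 + 40428 = 187215.
Overall proportion = Σ (Nₕ/N)·p̂ₕ.
Σ Nₕp̂ₕ = 16661.86 + 3256.75 + 20873.55 + 14554.08 = 55346.24.
55346.24 / 187215 = 0.29563... → 0.296.

0.296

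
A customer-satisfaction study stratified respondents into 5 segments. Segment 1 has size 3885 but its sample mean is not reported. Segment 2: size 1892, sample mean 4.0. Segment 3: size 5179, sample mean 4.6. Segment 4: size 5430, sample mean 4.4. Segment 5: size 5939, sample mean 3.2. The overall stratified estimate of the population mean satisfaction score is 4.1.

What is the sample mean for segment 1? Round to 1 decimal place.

Σ Nₕx̄ₕ = N·μ, so 3885·x̄_1 = 22325·4.1 − (1892·4.0 + 5179·4.6 + 5430·4.4 + 5939·3.2).
= 91532.5 − 74288.2 = 17244.3.
x̄_1 = 17244.3 / 3885 = 4.439... → 4.4.

4.4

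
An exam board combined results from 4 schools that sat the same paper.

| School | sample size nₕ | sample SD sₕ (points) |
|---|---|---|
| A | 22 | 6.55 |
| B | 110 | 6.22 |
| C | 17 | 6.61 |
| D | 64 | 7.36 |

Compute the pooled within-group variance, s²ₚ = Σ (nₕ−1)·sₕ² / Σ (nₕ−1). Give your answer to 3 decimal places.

A: (22−1)·6.55² = 21·42.9025 = 900.9525
B: (110−1)·6.22² = 109·38.6884 = 4217.0356
C: (17−1)·6.61² = 16·43.6921 = 699.0736
D: (64−1)·7.36² = 63·54.1696 = 3412.6848
Numerator = 9229.7465; denominator = Σ(nₕ−1) = 209.
s²ₚ = 9229.7465/209 = 44.16147... → 44.161.

44.161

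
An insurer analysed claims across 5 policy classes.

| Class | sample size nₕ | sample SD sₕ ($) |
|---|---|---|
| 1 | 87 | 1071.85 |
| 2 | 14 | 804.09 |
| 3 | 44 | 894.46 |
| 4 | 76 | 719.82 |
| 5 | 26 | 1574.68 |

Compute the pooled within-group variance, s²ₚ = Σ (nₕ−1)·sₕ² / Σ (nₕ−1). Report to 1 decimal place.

1001904.8

Degrees of freedom: 86 + 13 + 43 + 75 + 25 = 242.
Σ(nₕ−1)sₕ² = 86·1148862.4225 + 13·646560.7281 + 43·800058.6916 + 75·518140.8324 + 25·2479617.1024 = 242460971.5291.
s²ₚ = 242460971.5291 / 242 = 1001904.841... → 1001904.8.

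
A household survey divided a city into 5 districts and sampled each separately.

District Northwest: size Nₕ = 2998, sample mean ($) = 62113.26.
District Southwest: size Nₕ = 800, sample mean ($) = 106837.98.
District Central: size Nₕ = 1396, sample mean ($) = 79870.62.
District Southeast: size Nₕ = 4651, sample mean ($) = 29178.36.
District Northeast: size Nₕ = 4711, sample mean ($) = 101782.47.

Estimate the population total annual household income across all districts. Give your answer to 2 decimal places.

998391091.53

Estimate total by summing Nₕ·x̄ₕ over strata.
2998·62113.26 + 800·106837.98 + 1396·79870.62 + 4651·29178.36 + 4711·101782.47 = 186215553.48 + 85470384 + 111499385.52 + 135708552.36 + 479497216.17 = 998391091.53.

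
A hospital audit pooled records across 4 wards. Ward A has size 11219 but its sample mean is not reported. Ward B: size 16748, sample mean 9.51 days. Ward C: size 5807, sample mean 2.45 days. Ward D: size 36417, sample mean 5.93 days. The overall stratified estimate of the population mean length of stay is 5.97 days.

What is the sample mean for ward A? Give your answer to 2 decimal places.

2.64

N = 11219 + 16748 + 5807 + 36417 = 70191.
Overall total = μ·N = 5.97·70191 = 419040.27.
Subtract the known strata: 16748·9.51 + 5807·2.45 + 36417·5.93 = 389453.44.
Remaining total for ward A: 419040.27 − 389453.44 = 29586.83.
Divide by its size: 29586.83 / 11219 = 2.6372... → 2.64.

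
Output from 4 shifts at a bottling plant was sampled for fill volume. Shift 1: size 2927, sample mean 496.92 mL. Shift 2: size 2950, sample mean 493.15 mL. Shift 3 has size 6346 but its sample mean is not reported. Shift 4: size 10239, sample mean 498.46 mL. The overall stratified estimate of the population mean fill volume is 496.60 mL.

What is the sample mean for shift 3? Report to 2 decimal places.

495.06

Σ Nₕx̄ₕ = N·μ, so 6346·x̄_3 = 22462·496.60 − (2927·496.92 + 2950·493.15 + 10239·498.46).
= 11154629.2 − 8013009.28 = 3141619.92.
x̄_3 = 3141619.92 / 6346 = 495.0551... → 495.06.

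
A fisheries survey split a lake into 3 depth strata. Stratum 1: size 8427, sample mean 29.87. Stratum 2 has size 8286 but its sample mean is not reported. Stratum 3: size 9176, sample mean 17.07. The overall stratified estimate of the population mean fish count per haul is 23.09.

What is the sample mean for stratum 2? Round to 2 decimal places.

22.86

N = 8427 + 8286 + 9176 = 25889.
Overall total = μ·N = 23.09·25889 = 597777.01.
Subtract the known strata: 8427·29.87 + 9176·17.07 = 408348.81.
Remaining total for stratum 2: 597777.01 − 408348.81 = 189428.2.
Divide by its size: 189428.2 / 8286 = 22.8612... → 22.86.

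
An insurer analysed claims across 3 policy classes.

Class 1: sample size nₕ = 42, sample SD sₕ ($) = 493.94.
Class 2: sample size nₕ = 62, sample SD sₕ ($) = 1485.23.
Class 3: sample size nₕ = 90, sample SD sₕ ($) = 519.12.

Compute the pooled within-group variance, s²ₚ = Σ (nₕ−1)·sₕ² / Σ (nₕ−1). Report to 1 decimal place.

882448.5

Degrees of freedom: 41 + 61 + 89 = 191.
Σ(nₕ−1)sₕ² = 41·243976.7236 + 61·2205908.1529 + 89·269485.5744 = 168547659.1161.
s²ₚ = 168547659.1161 / 191 = 882448.477... → 882448.5.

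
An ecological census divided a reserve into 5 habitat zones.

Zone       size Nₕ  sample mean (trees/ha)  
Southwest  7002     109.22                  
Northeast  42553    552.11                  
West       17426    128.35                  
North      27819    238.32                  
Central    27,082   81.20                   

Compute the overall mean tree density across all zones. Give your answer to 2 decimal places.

289.82

N = 121882; weights Wₕ = Nₕ/N = (0.0574, 0.3491, 0.1430, 0.2282, 0.2222).
x̄_st = Σ Wₕ·x̄ₕ = 0.0574·109.22 + 0.3491·552.11 + 0.1430·128.35 + 0.2282·238.32 + 0.2222·81.20 ≈ 289.8230...
→ 289.82.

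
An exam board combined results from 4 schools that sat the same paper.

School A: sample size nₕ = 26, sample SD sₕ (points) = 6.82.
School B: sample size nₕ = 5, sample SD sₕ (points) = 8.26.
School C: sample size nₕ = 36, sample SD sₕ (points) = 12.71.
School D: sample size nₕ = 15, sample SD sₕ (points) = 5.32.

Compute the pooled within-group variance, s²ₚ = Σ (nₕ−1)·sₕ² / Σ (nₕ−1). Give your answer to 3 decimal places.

95.974

Degrees of freedom: 25 + 4 + 35 + 14 = 78.
Σ(nₕ−1)sₕ² = 25·46.5124 + 4·68.2276 + 35·161.5441 + 14·28.3024 = 7485.9975.
s²ₚ = 7485.9975 / 78 = 95.97433... → 95.974.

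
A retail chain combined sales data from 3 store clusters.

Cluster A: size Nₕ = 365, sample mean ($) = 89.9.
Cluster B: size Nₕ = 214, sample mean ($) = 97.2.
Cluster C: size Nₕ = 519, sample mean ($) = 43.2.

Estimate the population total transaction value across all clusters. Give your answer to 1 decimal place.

A: 365·89.9 = 32813.5
B: 214·97.2 = 20800.8
C: 519·43.2 = 22420.8
τ̂ = Σ Nₕx̄ₕ = 76035.1.

76035.1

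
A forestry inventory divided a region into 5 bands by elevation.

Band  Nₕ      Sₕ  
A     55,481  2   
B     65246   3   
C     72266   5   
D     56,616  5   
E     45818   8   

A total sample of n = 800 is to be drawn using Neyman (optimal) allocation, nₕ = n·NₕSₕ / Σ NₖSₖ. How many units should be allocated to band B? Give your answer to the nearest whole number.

A: NₕSₕ = 55481·2 = 110962
B: NₕSₕ = 65246·3 = 195738
C: NₕSₕ = 72266·5 = 361330
D: NₕSₕ = 56616·5 = 283080
E: NₕSₕ = 45818·8 = 366544
Σ NₕSₕ = 1317654.
n_B = 800·195738/1317654 = 118.840... → 119.

119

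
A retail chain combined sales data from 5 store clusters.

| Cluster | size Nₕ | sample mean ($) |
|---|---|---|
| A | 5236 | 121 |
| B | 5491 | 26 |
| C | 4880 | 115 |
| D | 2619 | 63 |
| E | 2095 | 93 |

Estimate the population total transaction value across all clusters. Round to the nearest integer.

1697354

Estimate total by summing Nₕ·x̄ₕ over strata.
5236·121 + 5491·26 + 4880·115 + 2619·63 + 2095·93 = 633556 + 142766 + 561200 + 164997 + 194835 = 1697354.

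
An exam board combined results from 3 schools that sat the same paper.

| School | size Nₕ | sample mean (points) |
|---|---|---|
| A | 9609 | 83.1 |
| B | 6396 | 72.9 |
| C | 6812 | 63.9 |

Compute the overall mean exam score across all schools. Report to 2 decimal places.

74.51

x̄_st = (Σ Nₕx̄ₕ) / (Σ Nₕ) = (9609·83.1 + 6396·72.9 + 6812·63.9) / 22817
= 1700063.1 / 22817 = 74.5086... → 74.51.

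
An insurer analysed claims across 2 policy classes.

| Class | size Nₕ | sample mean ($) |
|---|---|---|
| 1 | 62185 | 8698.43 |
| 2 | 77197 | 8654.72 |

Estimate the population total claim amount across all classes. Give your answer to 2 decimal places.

1209030289.39

Estimate total by summing Nₕ·x̄ₕ over strata.
62185·8698.43 + 77197·8654.72 = 540911869.55 + 668118419.84 = 1209030289.39.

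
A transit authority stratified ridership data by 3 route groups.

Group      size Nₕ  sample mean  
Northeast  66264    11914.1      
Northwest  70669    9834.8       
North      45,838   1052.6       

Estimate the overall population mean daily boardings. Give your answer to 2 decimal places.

8386.13

N = 182771; weights Wₕ = Nₕ/N = (0.3626, 0.3867, 0.2508).
x̄_st = Σ Wₕ·x̄ₕ = 0.3626·11914.1 + 0.3867·9834.8 + 0.2508·1052.6 ≈ 8386.1252...
→ 8386.13.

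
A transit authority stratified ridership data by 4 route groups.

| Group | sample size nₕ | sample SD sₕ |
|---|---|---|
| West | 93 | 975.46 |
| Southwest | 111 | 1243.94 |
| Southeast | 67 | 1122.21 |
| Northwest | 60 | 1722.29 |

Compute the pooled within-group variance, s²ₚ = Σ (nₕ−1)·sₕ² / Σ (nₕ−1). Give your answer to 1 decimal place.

1577616.9

West: (93−1)·975.46² = 92·951522.2116 = 87540043.4672
Southwest: (111−1)·1243.94² = 110·1547386.7236 = 170212539.596
Southeast: (67−1)·1122.21² = 66·1259355.2841 = 83117448.7506
Northwest: (60−1)·1722.29² = 59·2966282.8441 = 175010687.8019
Numerator = 515880719.6157; denominator = Σ(nₕ−1) = 327.
s²ₚ = 515880719.6157/327 = 1577616.880... → 1577616.9.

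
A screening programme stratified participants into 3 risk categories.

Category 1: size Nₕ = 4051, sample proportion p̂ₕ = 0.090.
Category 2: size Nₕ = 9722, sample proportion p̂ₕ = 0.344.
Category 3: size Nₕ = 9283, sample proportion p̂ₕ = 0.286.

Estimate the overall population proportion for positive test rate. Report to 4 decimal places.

0.2760

Wₕ = Nₕ/N with N = 23056: 0.1757, 0.4217, 0.4026.
p̂_st = 0.1757·0.090 + 0.4217·0.344 + 0.4026·0.286 ≈ 0.276019... → 0.2760.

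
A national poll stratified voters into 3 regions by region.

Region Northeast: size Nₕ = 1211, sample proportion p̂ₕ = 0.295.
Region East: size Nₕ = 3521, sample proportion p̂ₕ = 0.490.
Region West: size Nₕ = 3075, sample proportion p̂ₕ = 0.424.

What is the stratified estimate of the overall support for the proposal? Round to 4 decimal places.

N = 1211 + 3521 + 3075 = 7807.
Overall proportion = Σ (Nₕ/N)·p̂ₕ.
Σ Nₕp̂ₕ = 357.245 + 1725.29 + 1303.8 = 3386.335.
3386.335 / 7807 = 0.433756... → 0.4338.

0.4338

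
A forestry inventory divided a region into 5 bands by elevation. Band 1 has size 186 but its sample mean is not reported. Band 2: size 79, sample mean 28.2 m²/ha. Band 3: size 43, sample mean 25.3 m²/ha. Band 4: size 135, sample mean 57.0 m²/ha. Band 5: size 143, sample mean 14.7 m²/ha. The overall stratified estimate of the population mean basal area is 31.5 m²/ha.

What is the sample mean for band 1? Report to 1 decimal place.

28.7

Σ Nₕx̄ₕ = N·μ, so 186·x̄_1 = 586·31.5 − (79·28.2 + 43·25.3 + 135·57.0 + 143·14.7).
= 18459 − 13112.8 = 5346.2.
x̄_1 = 5346.2 / 186 = 28.743... → 28.7.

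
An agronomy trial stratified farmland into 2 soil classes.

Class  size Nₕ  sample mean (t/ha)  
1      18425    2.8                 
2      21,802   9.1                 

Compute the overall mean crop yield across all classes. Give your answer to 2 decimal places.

6.21

x̄_st = (Σ Nₕx̄ₕ) / (Σ Nₕ) = (18425·2.8 + 21802·9.1) / 40227
= 249988.2 / 40227 = 6.2144... → 6.21.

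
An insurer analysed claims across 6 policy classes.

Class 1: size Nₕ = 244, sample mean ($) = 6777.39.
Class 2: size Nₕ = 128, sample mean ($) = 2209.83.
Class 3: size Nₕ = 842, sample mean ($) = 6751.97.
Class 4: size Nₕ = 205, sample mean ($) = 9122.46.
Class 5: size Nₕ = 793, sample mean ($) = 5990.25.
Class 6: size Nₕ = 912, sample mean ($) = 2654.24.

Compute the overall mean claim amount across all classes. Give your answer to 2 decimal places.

N = 244 + 128 + 842 + 205 + 793 + 912 = 3124.
Overall mean = Σ (Nₕ/N)·x̄ₕ — weight by population share, not a simple average.
Σ Nₕx̄ₕ = 244·6777.39 + 128·2209.83 + 842·6751.97 + 205·9122.46 + 793·5990.25 + 912·2654.24 = 1653683.16 + 282858.24 + 5685158.74 + 1870104.3 + 4750268.25 + 2420666.88 = 16662739.57.
Divide by N: 16662739.57 / 3124 = 5333.7835... → 5333.78.

5333.78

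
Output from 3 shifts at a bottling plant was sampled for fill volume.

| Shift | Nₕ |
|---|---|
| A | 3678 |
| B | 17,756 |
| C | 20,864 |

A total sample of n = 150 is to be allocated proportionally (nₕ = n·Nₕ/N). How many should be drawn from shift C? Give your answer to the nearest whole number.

N = 3678 + 17756 + 20864 = 42298.
n_C = 150·20864/42298 = 73.989... → 74.

74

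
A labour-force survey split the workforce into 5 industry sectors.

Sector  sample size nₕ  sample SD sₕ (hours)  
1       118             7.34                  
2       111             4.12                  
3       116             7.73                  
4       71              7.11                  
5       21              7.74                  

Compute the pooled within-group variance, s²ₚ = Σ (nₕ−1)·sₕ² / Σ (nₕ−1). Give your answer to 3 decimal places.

Degrees of freedom: 117 + 110 + 115 + 70 + 20 = 432.
Σ(nₕ−1)sₕ² = 117·53.8756 + 110·16.9744 + 115·59.7529 + 70·50.5521 + 20·59.9076 = 19779.0117.
s²ₚ = 19779.0117 / 432 = 45.78475... → 45.785.

45.785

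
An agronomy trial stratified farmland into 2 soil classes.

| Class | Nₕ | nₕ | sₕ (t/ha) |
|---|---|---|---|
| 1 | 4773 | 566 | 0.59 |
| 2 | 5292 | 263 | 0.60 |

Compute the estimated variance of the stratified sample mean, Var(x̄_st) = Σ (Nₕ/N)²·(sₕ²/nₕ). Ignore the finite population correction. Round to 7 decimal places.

N = 10065; Wₕ = Nₕ/N.
class 1: (4773/10065)²·0.59²/566 = 0.0001383066
class 2: (5292/10065)²·0.60²/263 = 0.0003784067
Sum = 0.0005167133 → 0.0005167.

0.0005167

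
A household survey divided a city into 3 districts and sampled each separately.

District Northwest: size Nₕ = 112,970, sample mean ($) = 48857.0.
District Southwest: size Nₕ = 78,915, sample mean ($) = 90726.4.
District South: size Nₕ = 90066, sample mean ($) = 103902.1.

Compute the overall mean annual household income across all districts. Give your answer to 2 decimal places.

x̄_st = (Σ Nₕx̄ₕ) / (Σ Nₕ) = (112970·48857.0 + 78915·90726.4 + 90066·103902.1) / 281951
= 22037095684.6 / 281951 = 78159.3103... → 78159.31.

78159.31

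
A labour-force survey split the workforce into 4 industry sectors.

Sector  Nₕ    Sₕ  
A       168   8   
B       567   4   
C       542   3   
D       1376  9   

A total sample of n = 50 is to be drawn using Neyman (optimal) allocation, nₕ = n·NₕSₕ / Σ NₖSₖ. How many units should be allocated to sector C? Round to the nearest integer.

5

Σ NₕSₕ = 168·8 + 567·4 + 542·3 + 1376·9 = 17622.
Share for C: 1626/17622 = 0.09227.
n_C = 50 × 0.09227 = 4.614... → 5.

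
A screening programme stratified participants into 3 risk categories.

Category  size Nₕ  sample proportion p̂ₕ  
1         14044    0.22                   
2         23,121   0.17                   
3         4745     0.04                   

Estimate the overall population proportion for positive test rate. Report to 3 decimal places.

N = 14044 + 23121 + 4745 = 41910.
Overall proportion = Σ (Nₕ/N)·p̂ₕ.
Σ Nₕp̂ₕ = 3089.68 + 3930.57 + 189.8 = 7210.05.
7210.05 / 41910 = 0.17204... → 0.172.

0.172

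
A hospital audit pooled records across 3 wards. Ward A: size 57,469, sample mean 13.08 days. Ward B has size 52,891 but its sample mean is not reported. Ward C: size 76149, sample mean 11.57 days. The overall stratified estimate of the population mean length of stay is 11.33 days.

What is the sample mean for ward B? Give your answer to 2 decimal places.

N = 57469 + 52891 + 76149 = 186509.
Overall total = μ·N = 11.33·186509 = 2113146.97.
Subtract the known strata: 57469·13.08 + 76149·11.57 = 1632738.45.
Remaining total for ward B: 2113146.97 − 1632738.45 = 480408.52.
Divide by its size: 480408.52 / 52891 = 9.0830... → 9.08.

9.08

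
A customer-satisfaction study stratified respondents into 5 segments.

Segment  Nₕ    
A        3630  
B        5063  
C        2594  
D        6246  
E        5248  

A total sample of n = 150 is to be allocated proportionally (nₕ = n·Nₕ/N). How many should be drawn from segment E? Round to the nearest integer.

35

Share of segment E = 5248/22781 = 0.23037.
Allocate 150 × 0.23037 = 34.555... → 35.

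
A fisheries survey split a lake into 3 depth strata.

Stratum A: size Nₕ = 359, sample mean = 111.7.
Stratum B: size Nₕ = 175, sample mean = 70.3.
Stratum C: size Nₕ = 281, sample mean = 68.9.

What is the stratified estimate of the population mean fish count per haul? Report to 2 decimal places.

N = 359 + 175 + 281 = 815.
Overall mean = Σ (Nₕ/N)·x̄ₕ — weight by population share, not a simple average.
Σ Nₕx̄ₕ = 359·111.7 + 175·70.3 + 281·68.9 = 40100.3 + 12302.5 + 19360.9 = 71763.7.
Divide by N: 71763.7 / 815 = 88.0536... → 88.05.

88.05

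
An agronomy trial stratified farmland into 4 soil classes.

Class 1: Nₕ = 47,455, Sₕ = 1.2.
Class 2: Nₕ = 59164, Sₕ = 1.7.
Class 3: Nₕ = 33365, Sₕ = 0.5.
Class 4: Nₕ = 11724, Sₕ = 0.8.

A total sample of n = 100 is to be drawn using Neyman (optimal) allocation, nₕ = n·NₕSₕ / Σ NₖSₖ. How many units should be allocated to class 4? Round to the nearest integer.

1: NₕSₕ = 47455·1.2 = 56946
2: NₕSₕ = 59164·1.7 = 100578.8
3: NₕSₕ = 33365·0.5 = 16682.5
4: NₕSₕ = 11724·0.8 = 9379.2
Σ NₕSₕ = 183586.5.
n_4 = 100·9379.2/183586.5 = 5.109... → 5.

5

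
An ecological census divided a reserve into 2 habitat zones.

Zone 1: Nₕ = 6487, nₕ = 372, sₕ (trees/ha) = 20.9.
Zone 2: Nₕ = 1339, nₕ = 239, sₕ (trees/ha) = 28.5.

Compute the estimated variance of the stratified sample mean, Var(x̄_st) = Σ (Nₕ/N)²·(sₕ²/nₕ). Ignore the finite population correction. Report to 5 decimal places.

N = 7826; Wₕ = Nₕ/N.
zone 1: (6487/7826)²·20.9²/372 = 0.80678486
zone 2: (1339/7826)²·28.5²/239 = 0.09948859
Sum = 0.90627345 → 0.90627.

0.90627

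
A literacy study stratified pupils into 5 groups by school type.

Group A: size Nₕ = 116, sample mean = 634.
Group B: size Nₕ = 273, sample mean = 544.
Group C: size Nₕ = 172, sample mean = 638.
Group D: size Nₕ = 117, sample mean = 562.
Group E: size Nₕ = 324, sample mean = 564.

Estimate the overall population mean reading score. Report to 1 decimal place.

579.1

x̄_st = (Σ Nₕx̄ₕ) / (Σ Nₕ) = (116·634 + 273·544 + 172·638 + 117·562 + 324·564) / 1002
= 580282 / 1002 = 579.124... → 579.1.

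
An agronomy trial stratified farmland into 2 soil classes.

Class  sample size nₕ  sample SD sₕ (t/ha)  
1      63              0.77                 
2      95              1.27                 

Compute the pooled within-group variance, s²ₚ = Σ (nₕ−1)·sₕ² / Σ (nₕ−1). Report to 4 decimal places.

1.2075

Degrees of freedom: 62 + 94 = 156.
Σ(nₕ−1)sₕ² = 62·0.5929 + 94·1.6129 = 188.3724.
s²ₚ = 188.3724 / 156 = 1.207515... → 1.2075.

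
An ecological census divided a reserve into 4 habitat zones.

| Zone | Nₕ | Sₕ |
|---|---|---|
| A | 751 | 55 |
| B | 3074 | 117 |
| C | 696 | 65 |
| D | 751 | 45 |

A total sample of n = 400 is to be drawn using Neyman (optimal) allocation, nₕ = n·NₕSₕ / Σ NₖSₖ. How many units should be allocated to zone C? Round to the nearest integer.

38

A: NₕSₕ = 751·55 = 41305
B: NₕSₕ = 3074·117 = 359658
C: NₕSₕ = 696·65 = 45240
D: NₕSₕ = 751·45 = 33795
Σ NₕSₕ = 479998.
n_C = 400·45240/479998 = 37.700... → 38.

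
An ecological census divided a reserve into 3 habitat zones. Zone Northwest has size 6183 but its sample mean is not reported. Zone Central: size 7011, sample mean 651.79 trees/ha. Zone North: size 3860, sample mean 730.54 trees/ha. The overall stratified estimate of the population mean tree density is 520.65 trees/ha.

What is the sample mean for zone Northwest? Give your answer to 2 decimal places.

Σ Nₕx̄ₕ = N·μ, so 6183·x̄_Northwest = 17054·520.65 − (7011·651.79 + 3860·730.54).
= 8879165.1 − 7389584.09 = 1489581.01.
x̄_Northwest = 1489581.01 / 6183 = 240.9156... → 240.92.

240.92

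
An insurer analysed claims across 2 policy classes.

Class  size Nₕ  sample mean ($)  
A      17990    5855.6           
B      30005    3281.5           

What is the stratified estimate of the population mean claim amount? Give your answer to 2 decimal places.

x̄_st = (Σ Nₕx̄ₕ) / (Σ Nₕ) = (17990·5855.6 + 30005·3281.5) / 47995
= 203803651.5 / 47995 = 4246.3517... → 4246.35.

4246.35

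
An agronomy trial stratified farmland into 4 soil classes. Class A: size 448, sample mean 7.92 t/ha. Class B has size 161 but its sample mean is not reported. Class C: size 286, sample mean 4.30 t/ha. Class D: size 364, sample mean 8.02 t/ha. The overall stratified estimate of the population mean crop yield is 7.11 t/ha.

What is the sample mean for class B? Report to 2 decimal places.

7.79

N = 448 + 161 + 286 + 364 = 1259.
Overall total = μ·N = 7.11·1259 = 8951.49.
Subtract the known strata: 448·7.92 + 286·4.30 + 364·8.02 = 7697.24.
Remaining total for class B: 8951.49 − 7697.24 = 1254.25.
Divide by its size: 1254.25 / 161 = 7.7904... → 7.79.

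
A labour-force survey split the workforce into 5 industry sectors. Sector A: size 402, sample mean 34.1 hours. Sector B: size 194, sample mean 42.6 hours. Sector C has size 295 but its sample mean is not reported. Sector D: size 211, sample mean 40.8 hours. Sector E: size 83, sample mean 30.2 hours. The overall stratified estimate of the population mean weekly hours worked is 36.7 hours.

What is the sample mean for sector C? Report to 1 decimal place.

35.3

N = 402 + 194 + 295 + 211 + 83 = 1185.
Overall total = μ·N = 36.7·1185 = 43489.5.
Subtract the known strata: 402·34.1 + 194·42.6 + 211·40.8 + 83·30.2 = 33088.
Remaining total for sector C: 43489.5 − 33088 = 10401.5.
Divide by its size: 10401.5 / 295 = 35.259... → 35.3.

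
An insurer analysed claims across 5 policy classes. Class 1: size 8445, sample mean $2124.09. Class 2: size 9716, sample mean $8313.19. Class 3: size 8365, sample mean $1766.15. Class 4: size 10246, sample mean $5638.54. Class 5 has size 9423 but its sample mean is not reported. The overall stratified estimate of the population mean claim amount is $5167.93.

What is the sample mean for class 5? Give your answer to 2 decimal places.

7160.92

Σ Nₕx̄ₕ = N·μ, so 9423·x̄_5 = 46195·5167.93 − (8445·2124.09 + 9716·8313.19 + 8365·1766.15 + 10246·5638.54).
= 238732526.35 − 171255219.68 = 67477306.67.
x̄_5 = 67477306.67 / 9423 = 7160.9155... → 7160.92.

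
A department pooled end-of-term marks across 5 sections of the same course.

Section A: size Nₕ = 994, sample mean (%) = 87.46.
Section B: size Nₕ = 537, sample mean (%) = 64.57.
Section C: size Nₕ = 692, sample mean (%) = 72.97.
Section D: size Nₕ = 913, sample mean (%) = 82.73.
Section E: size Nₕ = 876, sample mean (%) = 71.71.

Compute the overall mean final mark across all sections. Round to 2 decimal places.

77.38

N = 4012; weights Wₕ = Nₕ/N = (0.2478, 0.1338, 0.1725, 0.2276, 0.2183).
x̄_st = Σ Wₕ·x̄ₕ = 0.2478·87.46 + 0.1338·64.57 + 0.1725·72.97 + 0.2276·82.73 + 0.2183·71.71 ≈ 77.3816...
→ 77.38.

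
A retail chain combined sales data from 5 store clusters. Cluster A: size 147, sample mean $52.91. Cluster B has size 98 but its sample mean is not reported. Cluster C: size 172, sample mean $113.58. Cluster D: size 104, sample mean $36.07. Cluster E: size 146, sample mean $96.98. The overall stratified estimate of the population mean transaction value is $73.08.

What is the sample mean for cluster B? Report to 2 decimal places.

N = 147 + 98 + 172 + 104 + 146 = 667.
Overall total = μ·N = 73.08·667 = 48744.36.
Subtract the known strata: 147·52.91 + 172·113.58 + 104·36.07 + 146·96.98 = 45223.89.
Remaining total for cluster B: 48744.36 − 45223.89 = 3520.47.
Divide by its size: 3520.47 / 98 = 35.9232... → 35.92.

35.92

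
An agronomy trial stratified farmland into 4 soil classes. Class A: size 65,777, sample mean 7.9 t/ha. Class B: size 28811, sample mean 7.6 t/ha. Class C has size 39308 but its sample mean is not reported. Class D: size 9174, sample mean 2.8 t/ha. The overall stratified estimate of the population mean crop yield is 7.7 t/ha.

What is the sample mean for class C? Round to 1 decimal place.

8.6

Σ Nₕx̄ₕ = N·μ, so 39308·x̄_C = 143070·7.7 − (65777·7.9 + 28811·7.6 + 9174·2.8).
= 1101639 − 764289.1 = 337349.9.
x̄_C = 337349.9 / 39308 = 8.582... → 8.6.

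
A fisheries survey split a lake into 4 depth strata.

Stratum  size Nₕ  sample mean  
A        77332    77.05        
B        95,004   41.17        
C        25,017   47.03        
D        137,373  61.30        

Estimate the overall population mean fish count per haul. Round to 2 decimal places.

58.16

N = 77332 + 95004 + 25017 + 137373 = 334726.
Weight each subgroup mean by Nₕ/N and sum.
Σ Nₕx̄ₕ = 77332·77.05 + 95004·41.17 + 25017·47.03 + 137373·61.30 = 5958430.6 + 3911314.68 + 1176549.51 + 8420964.9 = 19467259.69.
Divide by N: 19467259.69 / 334726 = 58.1588... → 58.16.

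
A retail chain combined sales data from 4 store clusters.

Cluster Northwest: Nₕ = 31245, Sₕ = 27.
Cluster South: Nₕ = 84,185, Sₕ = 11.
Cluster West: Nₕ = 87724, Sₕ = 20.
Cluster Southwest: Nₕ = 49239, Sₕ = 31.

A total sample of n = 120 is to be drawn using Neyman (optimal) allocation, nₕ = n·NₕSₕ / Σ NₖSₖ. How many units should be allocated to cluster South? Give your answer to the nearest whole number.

22

Σ NₕSₕ = 31245·27 + 84185·11 + 87724·20 + 49239·31 = 5050539.
Share for South: 926035/5050539 = 0.18335.
n_South = 120 × 0.18335 = 22.002... → 22.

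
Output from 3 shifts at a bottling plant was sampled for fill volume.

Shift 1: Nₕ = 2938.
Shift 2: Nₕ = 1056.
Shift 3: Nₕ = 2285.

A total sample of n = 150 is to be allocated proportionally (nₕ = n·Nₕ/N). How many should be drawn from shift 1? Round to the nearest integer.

Share of shift 1 = 2938/6279 = 0.46791.
Allocate 150 × 0.46791 = 70.186... → 70.

70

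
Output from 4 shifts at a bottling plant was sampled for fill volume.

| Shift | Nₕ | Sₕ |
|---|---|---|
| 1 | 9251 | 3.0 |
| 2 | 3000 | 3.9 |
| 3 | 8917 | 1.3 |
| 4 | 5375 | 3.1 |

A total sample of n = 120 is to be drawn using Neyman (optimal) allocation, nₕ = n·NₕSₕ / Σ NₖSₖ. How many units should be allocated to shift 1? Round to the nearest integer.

49

1: NₕSₕ = 9251·3.0 = 27753
2: NₕSₕ = 3000·3.9 = 11700
3: NₕSₕ = 8917·1.3 = 11592.1
4: NₕSₕ = 5375·3.1 = 16662.5
Σ NₕSₕ = 67707.6.
n_1 = 120·27753/67707.6 = 49.187... → 49.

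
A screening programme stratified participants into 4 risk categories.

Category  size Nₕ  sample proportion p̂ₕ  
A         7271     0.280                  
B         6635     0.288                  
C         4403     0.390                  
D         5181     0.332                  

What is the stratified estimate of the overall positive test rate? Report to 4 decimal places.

Wₕ = Nₕ/N with N = 23490: 0.3095, 0.2825, 0.1874, 0.2206.
p̂_st = 0.3095·0.280 + 0.2825·0.288 + 0.1874·0.390 + 0.2206·0.332 ≈ 0.314347... → 0.3143.

0.3143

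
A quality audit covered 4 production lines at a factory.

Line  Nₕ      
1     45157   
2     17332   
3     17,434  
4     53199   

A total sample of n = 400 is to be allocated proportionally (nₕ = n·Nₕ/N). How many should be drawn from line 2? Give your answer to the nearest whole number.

52

N = 45157 + 17332 + 17434 + 53199 = 133122.
n_2 = 400·17332/133122 = 52.079... → 52.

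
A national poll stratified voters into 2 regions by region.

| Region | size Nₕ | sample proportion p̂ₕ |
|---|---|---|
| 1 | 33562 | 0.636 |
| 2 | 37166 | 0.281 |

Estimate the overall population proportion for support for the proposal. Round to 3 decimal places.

0.449

Wₕ = Nₕ/N with N = 70728: 0.4745, 0.5255.
p̂_st = 0.4745·0.636 + 0.5255·0.281 ≈ 0.44946... → 0.449.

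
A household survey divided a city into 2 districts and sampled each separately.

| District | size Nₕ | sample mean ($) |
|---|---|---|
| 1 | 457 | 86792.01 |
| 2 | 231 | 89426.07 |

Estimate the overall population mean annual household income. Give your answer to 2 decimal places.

x̄_st = (Σ Nₕx̄ₕ) / (Σ Nₕ) = (457·86792.01 + 231·89426.07) / 688
= 60321370.74 / 688 = 87676.4110... → 87676.41.

87676.41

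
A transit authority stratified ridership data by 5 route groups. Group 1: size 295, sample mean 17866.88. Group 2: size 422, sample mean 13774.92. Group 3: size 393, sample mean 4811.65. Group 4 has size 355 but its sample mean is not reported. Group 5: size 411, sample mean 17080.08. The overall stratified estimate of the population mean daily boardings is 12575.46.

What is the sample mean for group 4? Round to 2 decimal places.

10132.19

N = 295 + 422 + 393 + 355 + 411 = 1876.
Overall total = μ·N = 12575.46·1876 = 23591562.96.
Subtract the known strata: 295·17866.88 + 422·13774.92 + 393·4811.65 + 411·17080.08 = 19994637.17.
Remaining total for group 4: 23591562.96 − 19994637.17 = 3596925.79.
Divide by its size: 3596925.79 / 355 = 10132.1853... → 10132.19.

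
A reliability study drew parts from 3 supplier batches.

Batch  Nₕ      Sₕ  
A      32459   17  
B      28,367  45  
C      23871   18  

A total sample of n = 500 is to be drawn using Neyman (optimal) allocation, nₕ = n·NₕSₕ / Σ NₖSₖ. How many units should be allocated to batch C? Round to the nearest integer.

95

Σ NₕSₕ = 32459·17 + 28367·45 + 23871·18 = 2257996.
Share for C: 429678/2257996 = 0.19029.
n_C = 500 × 0.19029 = 95.146... → 95.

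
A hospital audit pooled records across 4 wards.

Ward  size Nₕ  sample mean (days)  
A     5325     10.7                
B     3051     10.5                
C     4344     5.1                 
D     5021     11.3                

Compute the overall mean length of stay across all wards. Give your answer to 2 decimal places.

x̄_st = (Σ Nₕx̄ₕ) / (Σ Nₕ) = (5325·10.7 + 3051·10.5 + 4344·5.1 + 5021·11.3) / 17741
= 167904.7 / 17741 = 9.4642... → 9.46.

9.46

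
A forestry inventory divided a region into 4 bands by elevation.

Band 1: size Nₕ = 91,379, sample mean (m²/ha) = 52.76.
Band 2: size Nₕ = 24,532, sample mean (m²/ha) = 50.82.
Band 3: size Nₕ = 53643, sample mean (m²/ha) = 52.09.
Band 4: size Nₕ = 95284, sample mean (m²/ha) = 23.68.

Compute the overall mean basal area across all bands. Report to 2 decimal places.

41.98

N = 264838; weights Wₕ = Nₕ/N = (0.3450, 0.0926, 0.2026, 0.3598).
x̄_st = Σ Wₕ·x̄ₕ = 0.3450·52.76 + 0.0926·50.82 + 0.2026·52.09 + 0.3598·23.68 ≈ 41.9821...
→ 41.98.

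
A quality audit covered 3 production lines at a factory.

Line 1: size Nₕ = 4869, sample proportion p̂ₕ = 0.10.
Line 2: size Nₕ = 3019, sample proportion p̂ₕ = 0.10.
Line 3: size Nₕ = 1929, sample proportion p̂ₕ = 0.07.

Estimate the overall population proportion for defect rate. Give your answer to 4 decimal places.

0.0941

Wₕ = Nₕ/N with N = 9817: 0.4960, 0.3075, 0.1965.
p̂_st = 0.4960·0.10 + 0.3075·0.10 + 0.1965·0.07 ≈ 0.094105... → 0.0941.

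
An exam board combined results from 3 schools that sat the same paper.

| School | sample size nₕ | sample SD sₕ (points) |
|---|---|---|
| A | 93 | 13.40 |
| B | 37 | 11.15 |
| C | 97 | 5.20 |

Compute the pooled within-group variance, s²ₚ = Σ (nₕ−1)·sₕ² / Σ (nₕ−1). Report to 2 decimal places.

105.32

Degrees of freedom: 92 + 36 + 96 = 224.
Σ(nₕ−1)sₕ² = 92·179.56 + 36·124.3225 + 96·27.04 = 23590.97.
s²ₚ = 23590.97 / 224 = 105.3168... → 105.32.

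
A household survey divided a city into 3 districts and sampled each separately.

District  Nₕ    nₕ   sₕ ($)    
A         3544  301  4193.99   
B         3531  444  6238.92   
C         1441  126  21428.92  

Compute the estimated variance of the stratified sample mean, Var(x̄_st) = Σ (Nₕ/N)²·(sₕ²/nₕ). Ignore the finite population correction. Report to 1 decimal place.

129540.8

N = 8516; Wₕ = Nₕ/N.
district A: (3544/8516)²·4193.99²/301 = 10120.5568
district B: (3531/8516)²·6238.92²/444 = 15071.6220
district C: (1441/8516)²·21428.92²/126 = 104348.6123
Sum = 129540.7911 → 129540.8.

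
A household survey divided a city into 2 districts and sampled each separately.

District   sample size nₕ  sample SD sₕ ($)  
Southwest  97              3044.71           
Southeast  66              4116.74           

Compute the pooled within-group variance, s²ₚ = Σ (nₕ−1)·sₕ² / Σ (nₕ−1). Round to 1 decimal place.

Southwest: (97−1)·3044.71² = 96·9270258.9841 = 889944862.4736
Southeast: (66−1)·4116.74² = 65·16947548.2276 = 1101590634.794
Numerator = 1991535497.2676; denominator = Σ(nₕ−1) = 161.
s²ₚ = 1991535497.2676/161 = 12369785.697... → 12369785.7.

12369785.7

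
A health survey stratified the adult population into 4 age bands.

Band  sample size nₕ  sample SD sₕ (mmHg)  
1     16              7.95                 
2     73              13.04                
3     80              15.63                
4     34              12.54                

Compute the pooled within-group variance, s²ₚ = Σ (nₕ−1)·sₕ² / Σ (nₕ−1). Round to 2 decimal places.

189.35

1: (16−1)·7.95² = 15·63.2025 = 948.0375
2: (73−1)·13.04² = 72·170.0416 = 12242.9952
3: (80−1)·15.63² = 79·244.2969 = 19299.4551
4: (34−1)·12.54² = 33·157.2516 = 5189.3028
Numerator = 37679.7906; denominator = Σ(nₕ−1) = 199.
s²ₚ = 37679.7906/199 = 189.3457... → 189.35.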